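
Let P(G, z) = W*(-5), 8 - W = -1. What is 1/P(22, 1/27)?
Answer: -1/45 ≈ -0.022222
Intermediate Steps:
W = 9 (W = 8 - 1*(-1) = 8 + 1 = 9)
P(G, z) = -45 (P(G, z) = 9*(-5) = -45)
1/P(22, 1/27) = 1/(-45) = -1/45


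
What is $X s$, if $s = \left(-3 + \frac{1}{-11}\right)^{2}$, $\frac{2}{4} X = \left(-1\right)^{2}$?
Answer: $\frac{2312}{121} \approx 19.107$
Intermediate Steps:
$X = 2$ ($X = 2 \left(-1\right)^{2} = 2 \cdot 1 = 2$)
$s = \frac{1156}{121}$ ($s = \left(-3 - \frac{1}{11}\right)^{2} = \left(- \frac{34}{11}\right)^{2} = \frac{1156}{121} \approx 9.5537$)
$X s = 2 \cdot \frac{1156}{121} = \frac{2312}{121}$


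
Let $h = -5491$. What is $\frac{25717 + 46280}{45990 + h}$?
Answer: $\frac{71997}{40499} \approx 1.7777$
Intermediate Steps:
$\frac{25717 + 46280}{45990 + h} = \frac{25717 + 46280}{45990 - 5491} = \frac{71997}{40499}$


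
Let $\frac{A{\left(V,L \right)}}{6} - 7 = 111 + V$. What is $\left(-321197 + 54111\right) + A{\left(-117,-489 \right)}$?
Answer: $-267080$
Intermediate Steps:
$A{\left(V,L \right)} = 708 + 6 V$ ($A{\left(V,L \right)} = 42 + 6 \left(111 + V\right) = 42 + \left(666 + 6 V\right) = 708 + 6 V$)
$\left(-321197 + 54111\right) + A{\left(-117,-489 \right)} = \left(-321197 + 54111\right) + \left(708 + 6 \left(-117\right)\right) = -267086 + \left(708 - 702\right) = -267086 + 6 = -267080$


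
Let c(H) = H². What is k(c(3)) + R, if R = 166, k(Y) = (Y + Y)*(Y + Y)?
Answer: 490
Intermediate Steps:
k(Y) = 4*Y² (k(Y) = (2*Y)*(2*Y) = 4*Y²)
k(c(3)) + R = 4*(3²)² + 166 = 4*9² + 166 = 4*81 + 166 = 324 + 166 = 490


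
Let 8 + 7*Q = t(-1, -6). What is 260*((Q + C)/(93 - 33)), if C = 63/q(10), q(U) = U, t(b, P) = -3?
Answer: 4303/210 ≈ 20.490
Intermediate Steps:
Q = -11/7 (Q = -8/7 + (1/7)*(-3) = -8/7 - 3/7 = -11/7 ≈ -1.5714)
C = 63/10 ≈ 6.3000
260*((Q + C)/(93 - 33)) = 260*((-11/7 + 63/10)/(93 - 33)) = 260*((331/70)/60) = 260*((331/70)*(1/60)) = 260*(331/4200) = 4303/210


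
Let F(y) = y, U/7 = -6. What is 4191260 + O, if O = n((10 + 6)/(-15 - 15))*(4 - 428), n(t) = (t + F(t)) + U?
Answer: 63142804/15 ≈ 4.2095e+6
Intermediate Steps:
U = -42 (U = 7*(-6) = -42)
n(t) = -42 + 2*t (n(t) = (t + t) - 42 = 2*t - 42 = -42 + 2*t)
O = 273904/15 (O = (-42 + 2*((10 + 6)/(-15 - 15)))*(4 - 428) = (-42 + 2*(16/(-30)))*(-424) = (-42 + 2*(16*(-1/30)))*(-424) = (-42 + 2*(-8/15))*(-424) = (-42 - 16/15)*(-424) = -646/15*(-424) = 273904/15 ≈ 18260.)
4191260 + O = 4191260 + 273904/15 = 63142804/15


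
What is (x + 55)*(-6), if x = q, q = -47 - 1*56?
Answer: 288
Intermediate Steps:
q = -103 (q = -47 - 56 = -103)
x = -103
(x + 55)*(-6) = (-103 + 55)*(-6) = -48*(-6) = 288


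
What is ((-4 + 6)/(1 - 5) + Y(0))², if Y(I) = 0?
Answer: ¼ ≈ 0.25000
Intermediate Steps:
((-4 + 6)/(1 - 5) + Y(0))² = ((-4 + 6)/(1 - 5) + 0)² = (2/(-4) + 0)² = (2*(-¼) + 0)² = (-½ + 0)² = (-½)² = ¼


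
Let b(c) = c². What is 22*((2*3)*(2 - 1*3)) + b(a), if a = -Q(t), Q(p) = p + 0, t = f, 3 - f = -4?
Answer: -83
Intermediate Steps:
f = 7 (f = 3 - 1*(-4) = 3 + 4 = 7)
t = 7
Q(p) = p
a = -7 (a = -1*7 = -7)
22*((2*3)*(2 - 1*3)) + b(a) = 22*((2*3)*(2 - 1*3)) + (-7)² = 22*(6*(2 - 3)) + 49 = 22*(6*(-1)) + 49 = 22*(-6) + 49 = -132 + 49 = -83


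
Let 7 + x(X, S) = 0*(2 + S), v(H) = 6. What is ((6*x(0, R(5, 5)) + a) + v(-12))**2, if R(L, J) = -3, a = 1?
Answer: 1225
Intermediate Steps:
x(X, S) = -7 (x(X, S) = -7 + 0*(2 + S) = -7 + 0 = -7)
((6*x(0, R(5, 5)) + a) + v(-12))**2 = ((6*(-7) + 1) + 6)**2 = ((-42 + 1) + 6)**2 = (-41 + 6)**2 = (-35)**2 = 1225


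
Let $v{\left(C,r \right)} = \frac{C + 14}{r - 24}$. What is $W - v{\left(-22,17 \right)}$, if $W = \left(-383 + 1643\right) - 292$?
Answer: $\frac{6768}{7} \approx 966.86$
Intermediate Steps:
$v{\left(C,r \right)} = \frac{14 + C}{-24 + r}$
$W = 968$ ($W = 1260 - 292 = 968$)
$W - v{\left(-22,17 \right)} = 968 - \frac{14 - 22}{-24 + 17} = 968 - \frac{1}{-7} \left(-8\right) = 968 - \left(- \frac{1}{7}\right) \left(-8\right) = 968 - \frac{8}{7} = \frac{6768}{7}$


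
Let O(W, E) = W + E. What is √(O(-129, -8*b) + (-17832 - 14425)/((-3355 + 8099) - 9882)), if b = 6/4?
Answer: I*√3556528738/5138 ≈ 11.607*I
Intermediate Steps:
b = 3/2 (b = 6*(¼) = 3/2 ≈ 1.5000)
O(W, E) = E + W
√(O(-129, -8*b) + (-17832 - 14425)/((-3355 + 8099) - 9882)) = √((-8*3/2 - 129) + (-17832 - 14425)/((-3355 + 8099) - 9882)) = √((-12 - 129) - 32257/(4744 - 9882)) = √(-141 - 32257/(-5138)) = √(-141 - 32257*(-1/5138)) = √(-141 + 32257/5138) = √(-692201/5138) = I*√3556528738/5138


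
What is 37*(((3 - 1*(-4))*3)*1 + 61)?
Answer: 3034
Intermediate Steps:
37*(((3 - 1*(-4))*3)*1 + 61) = 37*(((3 + 4)*3)*1 + 61) = 37*((7*3)*1 + 61) = 37*(21*1 + 61) = 37*(21 + 61) = 37*82 = 3034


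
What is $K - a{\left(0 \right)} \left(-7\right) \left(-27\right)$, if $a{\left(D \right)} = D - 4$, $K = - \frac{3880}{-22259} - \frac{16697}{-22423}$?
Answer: $\frac{377788508855}{499113557} \approx 756.92$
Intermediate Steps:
$K = \frac{458659763}{499113557}$ ($K = \left(-3880\right) \left(- \frac{1}{22259}\right) - - \frac{16697}{22423} = \frac{3880}{22259} + \frac{16697}{22423} = \frac{458659763}{499113557} \approx 0.91895$)
$a{\left(D \right)} = -4 + D$ ($a{\left(D \right)} = D - 4 = -4 + D$)
$K - a{\left(0 \right)} \left(-7\right) \left(-27\right) = \frac{458659763}{499113557} - \left(-4 + 0\right) \left(-7\right) \left(-27\right) = \frac{458659763}{499113557} - \left(-4\right) \left(-7\right) \left(-27\right) = \frac{458659763}{499113557} - 28 \left(-27\right) = \frac{458659763}{499113557} - -756 = \frac{458659763}{499113557} + 756 = \frac{377788508855}{499113557}$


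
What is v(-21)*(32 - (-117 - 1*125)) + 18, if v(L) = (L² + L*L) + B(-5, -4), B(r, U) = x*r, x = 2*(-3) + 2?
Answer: 247166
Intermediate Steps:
x = -4 (x = -6 + 2 = -4)
B(r, U) = -4*r
v(L) = 20 + 2*L² (v(L) = (L² + L*L) - 4*(-5) = (L² + L²) + 20 = 2*L² + 20 = 20 + 2*L²)
v(-21)*(32 - (-117 - 1*125)) + 18 = (20 + 2*(-21)²)*(32 - (-117 - 1*125)) + 18 = (20 + 2*441)*(32 - (-117 - 125)) + 18 = (20 + 882)*(32 - 1*(-242)) + 18 = 902*(32 + 242) + 18 = 902*274 + 18 = 247148 + 18 = 247166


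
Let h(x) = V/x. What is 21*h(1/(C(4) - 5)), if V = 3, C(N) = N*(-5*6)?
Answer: -7875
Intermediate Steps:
C(N) = -30*N (C(N) = N*(-30) = -30*N)
h(x) = 3/x
21*h(1/(C(4) - 5)) = 21*(3/(1/(-30*4 - 5))) = 21*(3/(1/(-120 - 5))) = 21*(3/(1/(-125))) = 21*(3/(-1/125)) = 21*(3*(-125)) = 21*(-375) = -7875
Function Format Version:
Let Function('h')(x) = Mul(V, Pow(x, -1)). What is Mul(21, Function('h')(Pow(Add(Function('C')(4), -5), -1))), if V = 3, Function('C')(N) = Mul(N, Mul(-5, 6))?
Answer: -7875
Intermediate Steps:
Function('C')(N) = Mul(-30, N) (Function('C')(N) = Mul(N, -30) = Mul(-30, N))
Function('h')(x) = Mul(3, Pow(x, -1))
Mul(21, Function('h')(Pow(Add(Function('C')(4), -5), -1))) = Mul(21, Mul(3, Pow(Pow(Add(Mul(-30, 4), -5), -1), -1))) = Mul(21, Mul(3, Pow(Pow(Add(-120, -5), -1), -1))) = Mul(21, Mul(3, Pow(Pow(-125, -1), -1))) = Mul(21, Mul(3, Pow(Rational(-1, 125), -1))) = Mul(21, Mul(3, -125)) = Mul(21, -375) = -7875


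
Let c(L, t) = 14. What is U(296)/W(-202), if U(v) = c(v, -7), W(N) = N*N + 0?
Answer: 7/20402 ≈ 0.00034310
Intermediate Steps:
W(N) = N² (W(N) = N² + 0 = N²)
U(v) = 14
U(296)/W(-202) = 14/((-202)²) = 14/40804 = 14*(1/40804) = 7/20402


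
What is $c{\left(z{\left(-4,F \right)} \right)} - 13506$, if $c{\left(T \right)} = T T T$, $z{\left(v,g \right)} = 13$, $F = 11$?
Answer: $-11309$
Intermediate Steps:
$c{\left(T \right)} = T^{3}$ ($c{\left(T \right)} = T^{2} T = T^{3}$)
$c{\left(z{\left(-4,F \right)} \right)} - 13506 = 13^{3} - 13506 = 2197 - 13506 = -11309$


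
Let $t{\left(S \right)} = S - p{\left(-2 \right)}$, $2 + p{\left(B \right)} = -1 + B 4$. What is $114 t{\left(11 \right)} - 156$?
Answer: $2352$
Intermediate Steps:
$p{\left(B \right)} = -3 + 4 B$ ($p{\left(B \right)} = -2 + \left(-1 + B 4\right) = -2 + \left(-1 + 4 B\right) = -3 + 4 B$)
$t{\left(S \right)} = 11 + S$ ($t{\left(S \right)} = S - \left(-3 + 4 \left(-2\right)\right) = S - \left(-3 - 8\right) = S - -11 = S + 11 = 11 + S$)
$114 t{\left(11 \right)} - 156 = 114 \left(11 + 11\right) - 156 = 114 \cdot 22 - 156 = 2508 - 156 = 2352$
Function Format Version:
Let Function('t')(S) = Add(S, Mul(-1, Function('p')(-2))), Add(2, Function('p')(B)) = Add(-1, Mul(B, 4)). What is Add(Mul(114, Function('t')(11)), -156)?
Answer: 2352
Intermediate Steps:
Function('p')(B) = Add(-3, Mul(4, B)) (Function('p')(B) = Add(-2, Add(-1, Mul(B, 4))) = Add(-2, Add(-1, Mul(4, B))) = Add(-3, Mul(4, B)))
Function('t')(S) = Add(11, S) (Function('t')(S) = Add(S, Mul(-1, Add(-3, Mul(4, -2)))) = Add(S, Mul(-1, Add(-3, -8))) = Add(S, Mul(-1, -11)) = Add(S, 11) = Add(11, S))
Add(Mul(114, Function('t')(11)), -156) = Add(Mul(114, Add(11, 11)), -156) = Add(Mul(114, 22), -156) = Add(2508, -156) = 2352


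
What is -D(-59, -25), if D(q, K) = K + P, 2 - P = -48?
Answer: -25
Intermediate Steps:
P = 50 (P = 2 - 1*(-48) = 2 + 48 = 50)
D(q, K) = 50 + K (D(q, K) = K + 50 = 50 + K)
-D(-59, -25) = -(50 - 25) = -1*25 = -25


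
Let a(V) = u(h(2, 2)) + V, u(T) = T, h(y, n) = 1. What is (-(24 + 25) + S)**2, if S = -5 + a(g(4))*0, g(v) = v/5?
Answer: 2916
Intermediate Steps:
g(v) = v/5 (g(v) = v*(1/5) = v/5)
a(V) = 1 + V
S = -5 (S = -5 + (1 + (1/5)*4)*0 = -5 + (1 + 4/5)*0 = -5 + (9/5)*0 = -5 + 0 = -5)
(-(24 + 25) + S)**2 = (-(24 + 25) - 5)**2 = (-1*49 - 5)**2 = (-49 - 5)**2 = (-54)**2 = 2916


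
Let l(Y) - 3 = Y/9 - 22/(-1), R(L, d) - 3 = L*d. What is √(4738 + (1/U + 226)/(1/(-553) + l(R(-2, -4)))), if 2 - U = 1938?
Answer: √156496314297310573/5741956 ≈ 68.896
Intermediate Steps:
R(L, d) = 3 + L*d
U = -1936 (U = 2 - 1*1938 = 2 - 1938 = -1936)
l(Y) = 25 + Y/9 (l(Y) = 3 + (Y/9 - 22/(-1)) = 3 + (Y*(⅑) - 22*(-1)) = 3 + (Y/9 + 22) = 3 + (22 + Y/9) = 25 + Y/9)
√(4738 + (1/U + 226)/(1/(-553) + l(R(-2, -4)))) = √(4738 + (1/(-1936) + 226)/(1/(-553) + (25 + (3 - 2*(-4))/9))) = √(4738 + (-1/1936 + 226)/(-1/553 + (25 + (3 + 8)/9))) = √(4738 + 437535/(1936*(-1/553 + (25 + (⅑)*11)))) = √(4738 + 437535/(1936*(-1/553 + (25 + 11/9)))) = √(4738 + 437535/(1936*(-1/553 + 236/9))) = √(4738 + 437535/(1936*(130499/4977))) = √(4738 + (437535/1936)*(4977/130499)) = √(4738 + 2177611695/252646064) = √(1199214662927/252646064) = √156496314297310573/5741956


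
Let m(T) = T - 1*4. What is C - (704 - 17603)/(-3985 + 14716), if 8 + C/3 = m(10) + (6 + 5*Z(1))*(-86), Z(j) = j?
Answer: -10167355/3577 ≈ -2842.4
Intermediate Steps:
m(T) = -4 + T (m(T) = T - 4 = -4 + T)
C = -2844 (C = -24 + 3*((-4 + 10) + (6 + 5*1)*(-86)) = -24 + 3*(6 + (6 + 5)*(-86)) = -24 + 3*(6 + 11*(-86)) = -24 + 3*(6 - 946) = -24 + 3*(-940) = -24 - 2820 = -2844)
C - (704 - 17603)/(-3985 + 14716) = -2844 - (704 - 17603)/(-3985 + 14716) = -2844 - (-16899)/10731 = -2844 - 1*(-5633/3577) = -2844 + 5633/3577 = -10167355/3577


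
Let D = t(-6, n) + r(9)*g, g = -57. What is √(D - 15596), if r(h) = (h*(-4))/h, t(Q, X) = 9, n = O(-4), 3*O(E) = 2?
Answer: I*√15359 ≈ 123.93*I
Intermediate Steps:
O(E) = ⅔ (O(E) = (⅓)*2 = ⅔)
n = ⅔ ≈ 0.66667
r(h) = -4 (r(h) = (-4*h)/h = -4)
D = 237 (D = 9 - 4*(-57) = 9 + 228 = 237)
√(D - 15596) = √(237 - 15596) = √(-15359) = I*√15359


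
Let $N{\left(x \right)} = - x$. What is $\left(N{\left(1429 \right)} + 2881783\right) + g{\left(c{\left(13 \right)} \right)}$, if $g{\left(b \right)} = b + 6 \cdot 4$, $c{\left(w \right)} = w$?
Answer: $2880391$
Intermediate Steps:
$g{\left(b \right)} = 24 + b$ ($g{\left(b \right)} = b + 24 = 24 + b$)
$\left(N{\left(1429 \right)} + 2881783\right) + g{\left(c{\left(13 \right)} \right)} = \left(\left(-1\right) 1429 + 2881783\right) + \left(24 + 13\right) = \left(-1429 + 2881783\right) + 37 = 2880354 + 37 = 2880391$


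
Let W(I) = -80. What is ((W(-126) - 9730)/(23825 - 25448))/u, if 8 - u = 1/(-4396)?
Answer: 4791640/6342143 ≈ 0.75552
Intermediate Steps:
u = 35169/4396 (u = 8 - 1/(-4396) = 8 - 1*(-1/4396) = 8 + 1/4396 = 35169/4396 ≈ 8.0002)
((W(-126) - 9730)/(23825 - 25448))/u = ((-80 - 9730)/(23825 - 25448))/(35169/4396) = -9810/(-1623)*(4396/35169) = -9810*(-1/1623)*(4396/35169) = (3270/541)*(4396/35169) = 4791640/6342143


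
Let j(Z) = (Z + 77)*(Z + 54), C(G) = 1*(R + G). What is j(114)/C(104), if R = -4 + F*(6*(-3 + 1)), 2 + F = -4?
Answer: 8022/43 ≈ 186.56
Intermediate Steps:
F = -6 (F = -2 - 4 = -6)
R = 68 (R = -4 - 36*(-3 + 1) = -4 - 36*(-2) = -4 - 6*(-12) = -4 + 72 = 68)
C(G) = 68 + G (C(G) = 1*(68 + G) = 68 + G)
j(Z) = (54 + Z)*(77 + Z) (j(Z) = (77 + Z)*(54 + Z) = (54 + Z)*(77 + Z))
j(114)/C(104) = (4158 + 114² + 131*114)/(68 + 104) = (4158 + 12996 + 14934)/172 = 32088*(1/172) = 8022/43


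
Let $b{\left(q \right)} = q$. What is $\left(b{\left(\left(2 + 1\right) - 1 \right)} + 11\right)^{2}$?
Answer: $169$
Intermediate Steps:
$\left(b{\left(\left(2 + 1\right) - 1 \right)} + 11\right)^{2} = \left(\left(\left(2 + 1\right) - 1\right) + 11\right)^{2} = \left(\left(3 - 1\right) + 11\right)^{2} = \left(2 + 11\right)^{2} = 13^{2} = 169$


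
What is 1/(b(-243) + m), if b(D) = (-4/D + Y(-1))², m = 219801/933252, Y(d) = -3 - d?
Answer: 18369199116/76598622299 ≈ 0.23981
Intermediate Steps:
m = 73267/311084 (m = 219801*(1/933252) = 73267/311084 ≈ 0.23552)
b(D) = (-2 - 4/D)² (b(D) = (-4/D + (-3 - 1*(-1)))² = (-4/D + (-3 + 1))² = (-4/D - 2)² = (-2 - 4/D)²)
1/(b(-243) + m) = 1/(4*(2 - 243)²/(-243)² + 73267/311084) = 1/(4*(1/59049)*(-241)² + 73267/311084) = 1/(4*(1/59049)*58081 + 73267/311084) = 1/(232324/59049 + 73267/311084) = 1/(76598622299/18369199116) = 18369199116/76598622299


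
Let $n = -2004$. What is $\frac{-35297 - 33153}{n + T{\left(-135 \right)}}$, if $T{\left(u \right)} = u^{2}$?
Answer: $- \frac{68450}{16221} \approx -4.2198$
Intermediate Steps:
$\frac{-35297 - 33153}{n + T{\left(-135 \right)}} = \frac{-35297 - 33153}{-2004 + \left(-135\right)^{2}} = - \frac{68450}{-2004 + 18225} = - \frac{68450}{16221}$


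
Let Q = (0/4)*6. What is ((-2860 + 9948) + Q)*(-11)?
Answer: -77968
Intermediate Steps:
Q = 0 (Q = ((1/4)*0)*6 = 0*6 = 0)
((-2860 + 9948) + Q)*(-11) = ((-2860 + 9948) + 0)*(-11) = (7088 + 0)*(-11) = 7088*(-11) = -77968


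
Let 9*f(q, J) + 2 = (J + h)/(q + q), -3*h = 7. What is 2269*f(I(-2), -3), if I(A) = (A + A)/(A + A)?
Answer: -31766/27 ≈ -1176.5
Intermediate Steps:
h = -7/3 (h = -⅓*7 = -7/3 ≈ -2.3333)
I(A) = 1 (I(A) = (2*A)/((2*A)) = (2*A)*(1/(2*A)) = 1)
f(q, J) = -2/9 + (-7/3 + J)/(18*q) (f(q, J) = -2/9 + ((J - 7/3)/(q + q))/9 = -2/9 + ((-7/3 + J)/((2*q)))/9 = -2/9 + ((-7/3 + J)*(1/(2*q)))/9 = -2/9 + ((-7/3 + J)/(2*q))/9 = -2/9 + (-7/3 + J)/(18*q))
2269*f(I(-2), -3) = 2269*((1/54)*(-7 - 12*1 + 3*(-3))/1) = 2269*((1/54)*1*(-7 - 12 - 9)) = 2269*((1/54)*1*(-28)) = 2269*(-14/27) = -31766/27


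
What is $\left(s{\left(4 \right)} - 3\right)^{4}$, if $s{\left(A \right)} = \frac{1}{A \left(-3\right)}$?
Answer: $\frac{1874161}{20736} \approx 90.382$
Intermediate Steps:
$s{\left(A \right)} = - \frac{1}{3 A}$ ($s{\left(A \right)} = \frac{1}{A} \left(- \frac{1}{3}\right) = - \frac{1}{3 A}$)
$\left(s{\left(4 \right)} - 3\right)^{4} = \left(- \frac{1}{3 \cdot 4} - 3\right)^{4} = \left(\left(- \frac{1}{3}\right) \frac{1}{4} - 3\right)^{4} = \left(- \frac{1}{12} - 3\right)^{4} = \left(- \frac{37}{12}\right)^{4} = \frac{1874161}{20736}$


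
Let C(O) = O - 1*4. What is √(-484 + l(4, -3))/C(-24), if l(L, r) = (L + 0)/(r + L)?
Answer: -I*√30/7 ≈ -0.78246*I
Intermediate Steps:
C(O) = -4 + O (C(O) = O - 4 = -4 + O)
l(L, r) = L/(L + r)
√(-484 + l(4, -3))/C(-24) = √(-484 + 4/(4 - 3))/(-4 - 24) = √(-484 + 4/1)/(-28) = √(-484 + 4*1)*(-1/28) = √(-484 + 4)*(-1/28) = √(-480)*(-1/28) = (4*I*√30)*(-1/28) = -I*√30/7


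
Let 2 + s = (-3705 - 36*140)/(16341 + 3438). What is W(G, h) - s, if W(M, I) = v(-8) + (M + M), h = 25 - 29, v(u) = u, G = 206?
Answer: 2679673/6593 ≈ 406.44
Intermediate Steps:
s = -16101/6593 (s = -2 + (-3705 - 36*140)/(16341 + 3438) = -2 + (-3705 - 5040)/19779 = -2 - 8745*1/19779 = -2 - 2915/6593 = -16101/6593 ≈ -2.4421)
h = -4
W(M, I) = -8 + 2*M (W(M, I) = -8 + (M + M) = -8 + 2*M)
W(G, h) - s = (-8 + 2*206) - 1*(-16101/6593) = (-8 + 412) + 16101/6593 = 404 + 16101/6593 = 2679673/6593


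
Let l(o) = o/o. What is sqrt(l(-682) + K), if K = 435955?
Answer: 2*sqrt(108989) ≈ 660.27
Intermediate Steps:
l(o) = 1
sqrt(l(-682) + K) = sqrt(1 + 435955) = sqrt(435956) = 2*sqrt(108989)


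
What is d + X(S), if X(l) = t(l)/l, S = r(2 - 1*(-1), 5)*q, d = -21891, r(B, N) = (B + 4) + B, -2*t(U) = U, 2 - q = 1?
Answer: -43783/2 ≈ -21892.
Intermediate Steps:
q = 1 (q = 2 - 1*1 = 2 - 1 = 1)
t(U) = -U/2
r(B, N) = 4 + 2*B (r(B, N) = (4 + B) + B = 4 + 2*B)
S = 10 (S = (4 + 2*(2 - 1*(-1)))*1 = (4 + 2*(2 + 1))*1 = (4 + 2*3)*1 = (4 + 6)*1 = 10*1 = 10)
X(l) = -½ (X(l) = (-l/2)/l = -½)
d + X(S) = -21891 - ½ = -43783/2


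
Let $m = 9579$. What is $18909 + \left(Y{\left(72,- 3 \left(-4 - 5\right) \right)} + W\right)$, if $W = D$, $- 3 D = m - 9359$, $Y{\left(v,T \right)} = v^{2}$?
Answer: $\frac{72059}{3} \approx 24020.0$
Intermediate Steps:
$D = - \frac{220}{3}$ ($D = - \frac{9579 - 9359}{3} = \left(- \frac{1}{3}\right) 220 = - \frac{220}{3} \approx -73.333$)
$W = - \frac{220}{3} \approx -73.333$
$18909 + \left(Y{\left(72,- 3 \left(-4 - 5\right) \right)} + W\right) = 18909 - \left(\frac{220}{3} - 72^{2}\right) = 18909 + \left(5184 - \frac{220}{3}\right) = 18909 + \frac{15332}{3} = \frac{72059}{3}$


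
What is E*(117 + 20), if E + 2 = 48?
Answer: 6302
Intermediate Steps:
E = 46 (E = -2 + 48 = 46)
E*(117 + 20) = 46*(117 + 20) = 46*137 = 6302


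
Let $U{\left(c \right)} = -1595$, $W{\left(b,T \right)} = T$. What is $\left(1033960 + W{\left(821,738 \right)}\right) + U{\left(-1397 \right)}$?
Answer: $1033103$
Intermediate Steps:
$\left(1033960 + W{\left(821,738 \right)}\right) + U{\left(-1397 \right)} = \left(1033960 + 738\right) - 1595 = 1034698 - 1595 = 1033103$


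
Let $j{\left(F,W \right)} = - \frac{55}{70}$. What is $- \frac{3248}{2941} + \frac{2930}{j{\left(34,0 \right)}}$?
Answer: $- \frac{120675548}{32351} \approx -3730.2$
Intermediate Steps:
$j{\left(F,W \right)} = - \frac{11}{14}$ ($j{\left(F,W \right)} = \left(-55\right) \frac{1}{70} = - \frac{11}{14}$)
$- \frac{3248}{2941} + \frac{2930}{j{\left(34,0 \right)}} = - \frac{3248}{2941} + \frac{2930}{- \frac{11}{14}} = \left(-3248\right) \frac{1}{2941} + 2930 \left(- \frac{14}{11}\right) = - \frac{3248}{2941} - \frac{41020}{11} = - \frac{120675548}{32351}$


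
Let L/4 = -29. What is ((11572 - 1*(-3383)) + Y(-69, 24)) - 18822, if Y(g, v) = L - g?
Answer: -3914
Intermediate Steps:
L = -116 (L = 4*(-29) = -116)
Y(g, v) = -116 - g
((11572 - 1*(-3383)) + Y(-69, 24)) - 18822 = ((11572 - 1*(-3383)) + (-116 - 1*(-69))) - 18822 = ((11572 + 3383) + (-116 + 69)) - 18822 = (14955 - 47) - 18822 = 14908 - 18822 = -3914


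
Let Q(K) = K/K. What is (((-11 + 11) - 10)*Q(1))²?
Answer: 100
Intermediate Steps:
Q(K) = 1
(((-11 + 11) - 10)*Q(1))² = (((-11 + 11) - 10)*1)² = ((0 - 10)*1)² = (-10*1)² = (-10)² = 100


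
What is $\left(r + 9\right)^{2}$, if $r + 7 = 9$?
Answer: $121$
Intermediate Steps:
$r = 2$ ($r = -7 + 9 = 2$)
$\left(r + 9\right)^{2} = \left(2 + 9\right)^{2} = 11^{2} = 121$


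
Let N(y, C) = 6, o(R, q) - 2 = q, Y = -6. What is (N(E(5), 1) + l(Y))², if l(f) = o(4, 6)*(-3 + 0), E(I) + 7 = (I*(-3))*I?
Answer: 324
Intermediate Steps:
E(I) = -7 - 3*I² (E(I) = -7 + (I*(-3))*I = -7 + (-3*I)*I = -7 - 3*I²)
o(R, q) = 2 + q
l(f) = -24 (l(f) = (2 + 6)*(-3 + 0) = 8*(-3) = -24)
(N(E(5), 1) + l(Y))² = (6 - 24)² = (-18)² = 324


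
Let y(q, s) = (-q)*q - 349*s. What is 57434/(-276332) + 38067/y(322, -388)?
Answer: 724738691/730621808 ≈ 0.99195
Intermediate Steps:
y(q, s) = -q² - 349*s
57434/(-276332) + 38067/y(322, -388) = 57434/(-276332) + 38067/(-1*322² - 349*(-388)) = 57434*(-1/276332) + 38067/(-1*103684 + 135412) = -28717/138166 + 38067/(-103684 + 135412) = -28717/138166 + 38067/31728 = -28717/138166 + 38067*(1/31728) = -28717/138166 + 12689/10576 = 724738691/730621808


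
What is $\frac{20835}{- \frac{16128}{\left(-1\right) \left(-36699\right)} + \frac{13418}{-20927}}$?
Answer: $- \frac{5333759812485}{276645946} \approx -19280.0$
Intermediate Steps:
$\frac{20835}{- \frac{16128}{\left(-1\right) \left(-36699\right)} + \frac{13418}{-20927}} = \frac{20835}{- \frac{16128}{36699} + 13418 \left(- \frac{1}{20927}\right)} = \frac{20835}{\left(-16128\right) \frac{1}{36699} - \frac{13418}{20927}} = \frac{20835}{- \frac{5376}{12233} - \frac{13418}{20927}} = \frac{20835}{- \frac{276645946}{255999991}} = 20835 \left(- \frac{255999991}{276645946}\right) = - \frac{5333759812485}{276645946}$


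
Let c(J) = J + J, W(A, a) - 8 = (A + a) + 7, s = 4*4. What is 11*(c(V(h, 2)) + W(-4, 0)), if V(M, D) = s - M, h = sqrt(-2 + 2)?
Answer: 473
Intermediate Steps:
s = 16
W(A, a) = 15 + A + a (W(A, a) = 8 + ((A + a) + 7) = 8 + (7 + A + a) = 15 + A + a)
h = 0 (h = sqrt(0) = 0)
V(M, D) = 16 - M
c(J) = 2*J
11*(c(V(h, 2)) + W(-4, 0)) = 11*(2*(16 - 1*0) + (15 - 4 + 0)) = 11*(2*(16 + 0) + 11) = 11*(2*16 + 11) = 11*(32 + 11) = 11*43 = 473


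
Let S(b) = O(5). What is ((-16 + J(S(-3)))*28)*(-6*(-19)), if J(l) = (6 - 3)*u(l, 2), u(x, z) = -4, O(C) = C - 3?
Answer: -89376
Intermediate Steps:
O(C) = -3 + C
S(b) = 2 (S(b) = -3 + 5 = 2)
J(l) = -12 (J(l) = (6 - 3)*(-4) = 3*(-4) = -12)
((-16 + J(S(-3)))*28)*(-6*(-19)) = ((-16 - 12)*28)*(-6*(-19)) = -28*28*114 = -784*114 = -89376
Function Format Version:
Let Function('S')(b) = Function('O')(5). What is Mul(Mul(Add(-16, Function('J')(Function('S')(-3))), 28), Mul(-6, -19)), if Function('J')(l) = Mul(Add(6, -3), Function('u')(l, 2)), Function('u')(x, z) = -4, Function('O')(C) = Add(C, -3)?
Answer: -89376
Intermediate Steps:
Function('O')(C) = Add(-3, C)
Function('S')(b) = 2 (Function('S')(b) = Add(-3, 5) = 2)
Function('J')(l) = -12 (Function('J')(l) = Mul(Add(6, -3), -4) = Mul(3, -4) = -12)
Mul(Mul(Add(-16, Function('J')(Function('S')(-3))), 28), Mul(-6, -19)) = Mul(Mul(Add(-16, -12), 28), Mul(-6, -19)) = Mul(Mul(-28, 28), 114) = Mul(-784, 114) = -89376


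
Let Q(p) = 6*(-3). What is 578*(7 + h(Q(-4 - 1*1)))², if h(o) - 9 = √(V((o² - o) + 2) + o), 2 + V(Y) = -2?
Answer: 135252 + 18496*I*√22 ≈ 1.3525e+5 + 86754.0*I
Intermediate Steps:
V(Y) = -4 (V(Y) = -2 - 2 = -4)
Q(p) = -18
h(o) = 9 + √(-4 + o)
578*(7 + h(Q(-4 - 1*1)))² = 578*(7 + (9 + √(-4 - 18)))² = 578*(7 + (9 + √(-22)))² = 578*(7 + (9 + I*√22))² = 578*(16 + I*√22)²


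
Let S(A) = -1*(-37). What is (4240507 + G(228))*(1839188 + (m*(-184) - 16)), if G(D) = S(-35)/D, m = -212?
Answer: 151324279098995/19 ≈ 7.9644e+12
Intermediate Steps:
S(A) = 37
G(D) = 37/D
(4240507 + G(228))*(1839188 + (m*(-184) - 16)) = (4240507 + 37/228)*(1839188 + (-212*(-184) - 16)) = (4240507 + 37*(1/228))*(1839188 + (39008 - 16)) = (4240507 + 37/228)*(1839188 + 38992) = (966835633/228)*1878180 = 151324279098995/19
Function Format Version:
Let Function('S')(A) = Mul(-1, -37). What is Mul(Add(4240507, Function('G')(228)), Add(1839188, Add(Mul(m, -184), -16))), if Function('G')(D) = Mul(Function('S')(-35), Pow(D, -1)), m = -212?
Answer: Rational(151324279098995, 19) ≈ 7.9644e+12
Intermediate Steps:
Function('S')(A) = 37
Function('G')(D) = Mul(37, Pow(D, -1))
Mul(Add(4240507, Function('G')(228)), Add(1839188, Add(Mul(m, -184), -16))) = Mul(Add(4240507, Mul(37, Pow(228, -1))), Add(1839188, Add(Mul(-212, -184), -16))) = Mul(Add(4240507, Mul(37, Rational(1, 228))), Add(1839188, Add(39008, -16))) = Mul(Add(4240507, Rational(37, 228)), Add(1839188, 38992)) = Mul(Rational(966835633, 228), 1878180) = Rational(151324279098995, 19)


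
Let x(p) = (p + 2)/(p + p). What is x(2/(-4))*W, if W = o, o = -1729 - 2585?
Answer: 6471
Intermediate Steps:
o = -4314
x(p) = (2 + p)/(2*p) (x(p) = (2 + p)/((2*p)) = (2 + p)*(1/(2*p)) = (2 + p)/(2*p))
W = -4314
x(2/(-4))*W = ((2 + 2/(-4))/(2*((2/(-4)))))*(-4314) = ((2 + 2*(-1/4))/(2*((2*(-1/4)))))*(-4314) = ((2 - 1/2)/(2*(-1/2)))*(-4314) = ((1/2)*(-2)*(3/2))*(-4314) = -3/2*(-4314) = 6471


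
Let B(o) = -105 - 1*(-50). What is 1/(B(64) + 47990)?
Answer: 1/47935 ≈ 2.0862e-5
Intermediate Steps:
B(o) = -55 (B(o) = -105 + 50 = -55)
1/(B(64) + 47990) = 1/(-55 + 47990) = 1/47935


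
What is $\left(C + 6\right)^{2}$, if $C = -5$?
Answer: $1$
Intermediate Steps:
$\left(C + 6\right)^{2} = \left(-5 + 6\right)^{2} = 1^{2} = 1$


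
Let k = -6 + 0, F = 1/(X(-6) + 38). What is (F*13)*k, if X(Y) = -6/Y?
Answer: -2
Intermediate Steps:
F = 1/39 (F = 1/(-6/(-6) + 38) = 1/(-6*(-⅙) + 38) = 1/(1 + 38) = 1/39 ≈ 0.025641)
k = -6
(F*13)*k = ((1/39)*13)*(-6) = (⅓)*(-6) = -2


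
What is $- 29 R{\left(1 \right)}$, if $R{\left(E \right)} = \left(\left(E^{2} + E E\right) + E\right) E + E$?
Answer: $-116$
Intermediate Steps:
$R{\left(E \right)} = E + E \left(E + 2 E^{2}\right)$ ($R{\left(E \right)} = \left(\left(E^{2} + E^{2}\right) + E\right) E + E = \left(2 E^{2} + E\right) E + E = \left(E + 2 E^{2}\right) E + E = E \left(E + 2 E^{2}\right) + E = E + E \left(E + 2 E^{2}\right)$)
$- 29 R{\left(1 \right)} = - 29 \cdot 1 \left(1 + 1 + 2 \cdot 1^{2}\right) = - 29 \cdot 1 \left(1 + 1 + 2 \cdot 1\right) = - 29 \cdot 1 \left(1 + 1 + 2\right) = - 29 \cdot 1 \cdot 4 = \left(-29\right) 4 = -116$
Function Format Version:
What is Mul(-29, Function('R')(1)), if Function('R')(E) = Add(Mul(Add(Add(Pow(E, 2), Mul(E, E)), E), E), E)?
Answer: -116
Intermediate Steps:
Function('R')(E) = Add(E, Mul(E, Add(E, Mul(2, Pow(E, 2))))) (Function('R')(E) = Add(Mul(Add(Add(Pow(E, 2), Pow(E, 2)), E), E), E) = Add(Mul(Add(Mul(2, Pow(E, 2)), E), E), E) = Add(Mul(Add(E, Mul(2, Pow(E, 2))), E), E) = Add(Mul(E, Add(E, Mul(2, Pow(E, 2)))), E) = Add(E, Mul(E, Add(E, Mul(2, Pow(E, 2))))))
Mul(-29, Function('R')(1)) = Mul(-29, Mul(1, Add(1, 1, Mul(2, Pow(1, 2))))) = Mul(-29, Mul(1, Add(1, 1, Mul(2, 1)))) = Mul(-29, Mul(1, Add(1, 1, 2))) = Mul(-29, Mul(1, 4)) = Mul(-29, 4) = -116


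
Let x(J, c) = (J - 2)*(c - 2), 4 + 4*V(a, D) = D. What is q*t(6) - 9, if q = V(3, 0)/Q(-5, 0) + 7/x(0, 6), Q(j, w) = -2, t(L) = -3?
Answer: -63/8 ≈ -7.8750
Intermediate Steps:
V(a, D) = -1 + D/4
x(J, c) = (-2 + J)*(-2 + c)
q = -3/8 (q = (-1 + (¼)*0)/(-2) + 7/(4 - 2*0 - 2*6 + 0*6) = (-1 + 0)*(-½) + 7/(4 + 0 - 12 + 0) = -1*(-½) + 7/(-8) = ½ + 7*(-⅛) = ½ - 7/8 = -3/8 ≈ -0.37500)
q*t(6) - 9 = -3/8*(-3) - 9 = 9/8 - 9 = -63/8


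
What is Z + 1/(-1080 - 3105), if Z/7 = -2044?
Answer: -59878981/4185 ≈ -14308.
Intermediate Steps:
Z = -14308 (Z = 7*(-2044) = -14308)
Z + 1/(-1080 - 3105) = -14308 + 1/(-1080 - 3105) = -14308 + 1/(-4185) = -14308 - 1/4185 = -59878981/4185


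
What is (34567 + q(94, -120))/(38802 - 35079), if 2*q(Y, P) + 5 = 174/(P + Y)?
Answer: 149765/16133 ≈ 9.2831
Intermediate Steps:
q(Y, P) = -5/2 + 87/(P + Y) (q(Y, P) = -5/2 + (174/(P + Y))/2 = -5/2 + 87/(P + Y))
(34567 + q(94, -120))/(38802 - 35079) = (34567 + (174 - 5*(-120) - 5*94)/(2*(-120 + 94)))/(38802 - 35079) = (34567 + (½)*(174 + 600 - 470)/(-26))/3723 = (34567 + (½)*(-1/26)*304)*(1/3723) = (34567 - 76/13)*(1/3723) = (449295/13)*(1/3723) = 149765/16133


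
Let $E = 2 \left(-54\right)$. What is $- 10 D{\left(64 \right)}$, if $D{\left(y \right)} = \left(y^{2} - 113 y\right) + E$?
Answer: $32440$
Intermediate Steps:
$E = -108$
$D{\left(y \right)} = -108 + y^{2} - 113 y$ ($D{\left(y \right)} = \left(y^{2} - 113 y\right) - 108 = -108 + y^{2} - 113 y$)
$- 10 D{\left(64 \right)} = - 10 \left(-108 + 64^{2} - 7232\right) = - 10 \left(-108 + 4096 - 7232\right) = \left(-10\right) \left(-3244\right) = 32440$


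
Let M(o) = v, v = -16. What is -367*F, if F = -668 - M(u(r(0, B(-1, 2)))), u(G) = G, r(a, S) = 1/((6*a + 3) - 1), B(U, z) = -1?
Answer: 239284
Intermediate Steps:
r(a, S) = 1/(2 + 6*a) (r(a, S) = 1/((3 + 6*a) - 1) = 1/(2 + 6*a))
M(o) = -16
F = -652 (F = -668 - 1*(-16) = -668 + 16 = -652)
-367*F = -367*(-652) = 239284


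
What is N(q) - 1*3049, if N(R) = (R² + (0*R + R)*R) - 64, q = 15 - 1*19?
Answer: -3081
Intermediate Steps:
q = -4 (q = 15 - 19 = -4)
N(R) = -64 + 2*R² (N(R) = (R² + (0 + R)*R) - 64 = (R² + R*R) - 64 = (R² + R²) - 64 = 2*R² - 64 = -64 + 2*R²)
N(q) - 1*3049 = (-64 + 2*(-4)²) - 1*3049 = (-64 + 2*16) - 3049 = (-64 + 32) - 3049 = -32 - 3049 = -3081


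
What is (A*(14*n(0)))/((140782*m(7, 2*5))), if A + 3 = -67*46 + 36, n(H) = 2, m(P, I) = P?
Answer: -6098/70391 ≈ -0.086630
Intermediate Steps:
A = -3049 (A = -3 + (-67*46 + 36) = -3 + (-3082 + 36) = -3 - 3046 = -3049)
(A*(14*n(0)))/((140782*m(7, 2*5))) = (-42686*2)/((140782*7)) = -3049*28/985474 = -85372*1/985474 = -6098/70391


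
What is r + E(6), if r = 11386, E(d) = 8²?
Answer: 11450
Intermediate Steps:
E(d) = 64
r + E(6) = 11386 + 64 = 11450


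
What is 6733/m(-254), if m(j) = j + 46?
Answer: -6733/208 ≈ -32.370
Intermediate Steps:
m(j) = 46 + j
6733/m(-254) = 6733/(46 - 254) = 6733/(-208) = 6733*(-1/208) = -6733/208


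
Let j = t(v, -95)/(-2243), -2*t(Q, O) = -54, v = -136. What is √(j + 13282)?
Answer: √66822332257/2243 ≈ 115.25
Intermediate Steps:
t(Q, O) = 27 (t(Q, O) = -½*(-54) = 27)
j = -27/2243 (j = 27/(-2243) = 27*(-1/2243) = -27/2243 ≈ -0.012037)
√(j + 13282) = √(-27/2243 + 13282) = √(29791499/2243) = √66822332257/2243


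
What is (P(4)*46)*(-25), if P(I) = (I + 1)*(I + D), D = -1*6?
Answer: 11500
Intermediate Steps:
D = -6
P(I) = (1 + I)*(-6 + I) (P(I) = (I + 1)*(I - 6) = (1 + I)*(-6 + I))
(P(4)*46)*(-25) = ((-6 + 4**2 - 5*4)*46)*(-25) = ((-6 + 16 - 20)*46)*(-25) = -10*46*(-25) = -460*(-25) = 11500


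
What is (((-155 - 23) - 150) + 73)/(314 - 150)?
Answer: -255/164 ≈ -1.5549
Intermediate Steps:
(((-155 - 23) - 150) + 73)/(314 - 150) = ((-178 - 150) + 73)/164 = (-328 + 73)*(1/164) = -255*1/164 = -255/164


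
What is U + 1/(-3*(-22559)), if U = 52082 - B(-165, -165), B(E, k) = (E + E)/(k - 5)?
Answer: 3524622142/67677 ≈ 52080.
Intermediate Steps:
B(E, k) = 2*E/(-5 + k) (B(E, k) = (2*E)/(-5 + k) = 2*E/(-5 + k))
U = 885361/17 (U = 52082 - 2*(-165)/(-5 - 165) = 52082 - 2*(-165)/(-170) = 52082 - 2*(-165)*(-1)/170 = 52082 - 1*33/17 = 52082 - 33/17 = 885361/17 ≈ 52080.)
U + 1/(-3*(-22559)) = 885361/17 + 1/(-3*(-22559)) = 885361/17 + 1/67677 = 3524622142/67677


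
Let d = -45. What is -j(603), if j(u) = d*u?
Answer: 27135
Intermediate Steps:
j(u) = -45*u
-j(603) = -(-45)*603 = -1*(-27135) = 27135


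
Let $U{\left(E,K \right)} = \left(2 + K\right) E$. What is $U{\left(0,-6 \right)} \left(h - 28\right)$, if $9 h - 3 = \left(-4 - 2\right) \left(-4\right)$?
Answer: $0$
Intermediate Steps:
$h = 3$ ($h = \frac{1}{3} + \frac{\left(-4 - 2\right) \left(-4\right)}{9} = \frac{1}{3} + \frac{\left(-6\right) \left(-4\right)}{9} = \frac{1}{3} + \frac{1}{9} \cdot 24 = \frac{1}{3} + \frac{8}{3} = 3$)
$U{\left(E,K \right)} = E \left(2 + K\right)$
$U{\left(0,-6 \right)} \left(h - 28\right) = 0 \left(2 - 6\right) \left(3 - 28\right) = 0 \left(-4\right) \left(-25\right) = 0 \left(-25\right) = 0$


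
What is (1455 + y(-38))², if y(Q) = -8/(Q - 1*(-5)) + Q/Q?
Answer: 2309379136/1089 ≈ 2.1206e+6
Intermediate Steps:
y(Q) = 1 - 8/(5 + Q) (y(Q) = -8/(Q + 5) + 1 = -8/(5 + Q) + 1 = 1 - 8/(5 + Q))
(1455 + y(-38))² = (1455 + (-3 - 38)/(5 - 38))² = (1455 - 41/(-33))² = (1455 - 1/33*(-41))² = (1455 + 41/33)² = (48056/33)² = 2309379136/1089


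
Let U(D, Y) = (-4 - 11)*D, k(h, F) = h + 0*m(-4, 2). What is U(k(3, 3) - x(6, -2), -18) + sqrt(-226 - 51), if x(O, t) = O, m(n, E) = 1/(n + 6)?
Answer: 45 + I*sqrt(277) ≈ 45.0 + 16.643*I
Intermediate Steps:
m(n, E) = 1/(6 + n)
k(h, F) = h (k(h, F) = h + 0/(6 - 4) = h + 0/2 = h + 0*(1/2) = h + 0 = h)
U(D, Y) = -15*D
U(k(3, 3) - x(6, -2), -18) + sqrt(-226 - 51) = -15*(3 - 1*6) + sqrt(-226 - 51) = -15*(3 - 6) + sqrt(-277) = -15*(-3) + I*sqrt(277) = 45 + I*sqrt(277)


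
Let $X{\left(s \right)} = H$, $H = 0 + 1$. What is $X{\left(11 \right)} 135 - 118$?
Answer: $17$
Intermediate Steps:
$H = 1$
$X{\left(s \right)} = 1$
$X{\left(11 \right)} 135 - 118 = 1 \cdot 135 - 118 = 135 - 118 = 17$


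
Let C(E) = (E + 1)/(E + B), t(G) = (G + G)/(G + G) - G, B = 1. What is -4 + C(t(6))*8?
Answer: 4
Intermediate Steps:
t(G) = 1 - G (t(G) = (2*G)/((2*G)) - G = (2*G)*(1/(2*G)) - G = 1 - G)
C(E) = 1 (C(E) = (E + 1)/(E + 1) = (1 + E)/(1 + E) = 1)
-4 + C(t(6))*8 = -4 + 1*8 = -4 + 8 = 4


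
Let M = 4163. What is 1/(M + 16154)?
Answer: 1/20317 ≈ 4.9220e-5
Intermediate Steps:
1/(M + 16154) = 1/(4163 + 16154) = 1/20317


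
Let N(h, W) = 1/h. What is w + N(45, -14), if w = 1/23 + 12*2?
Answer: 24908/1035 ≈ 24.066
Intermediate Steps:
w = 553/23 (w = 1/23 + 24 = 553/23 ≈ 24.043)
w + N(45, -14) = 553/23 + 1/45 = 24908/1035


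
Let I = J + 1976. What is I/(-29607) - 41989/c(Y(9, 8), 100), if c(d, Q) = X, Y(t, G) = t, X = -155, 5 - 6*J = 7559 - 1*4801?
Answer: 7457598973/27534510 ≈ 270.85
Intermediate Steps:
J = -2753/6 (J = ⅚ - (7559 - 1*4801)/6 = ⅚ - (7559 - 4801)/6 = ⅚ - ⅙*2758 = ⅚ - 1379/3 = -2753/6 ≈ -458.83)
c(d, Q) = -155
I = 9103/6 (I = -2753/6 + 1976 = 9103/6 ≈ 1517.2)
I/(-29607) - 41989/c(Y(9, 8), 100) = (9103/6)/(-29607) - 41989/(-155) = (9103/6)*(-1/29607) - 41989*(-1/155) = -9103/177642 + 41989/155 = 7457598973/27534510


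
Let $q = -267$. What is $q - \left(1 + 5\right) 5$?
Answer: $-297$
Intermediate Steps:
$q - \left(1 + 5\right) 5 = -267 - \left(1 + 5\right) 5 = -267 - 6 \cdot 5 = -267 - 30 = -297$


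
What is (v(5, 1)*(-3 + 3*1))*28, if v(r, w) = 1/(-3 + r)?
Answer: 0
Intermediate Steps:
(v(5, 1)*(-3 + 3*1))*28 = ((-3 + 3*1)/(-3 + 5))*28 = ((-3 + 3)/2)*28 = ((1/2)*0)*28 = 0*28 = 0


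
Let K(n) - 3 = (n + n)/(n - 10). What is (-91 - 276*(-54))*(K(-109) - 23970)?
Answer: -42244528115/119 ≈ -3.5500e+8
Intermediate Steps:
K(n) = 3 + 2*n/(-10 + n) (K(n) = 3 + (n + n)/(n - 10) = 3 + (2*n)/(-10 + n) = 3 + 2*n/(-10 + n))
(-91 - 276*(-54))*(K(-109) - 23970) = (-91 - 276*(-54))*(5*(-6 - 109)/(-10 - 109) - 23970) = (-91 + 14904)*(5*(-115)/(-119) - 23970) = 14813*(5*(-1/119)*(-115) - 23970) = 14813*(575/119 - 23970) = 14813*(-2851855/119) = -42244528115/119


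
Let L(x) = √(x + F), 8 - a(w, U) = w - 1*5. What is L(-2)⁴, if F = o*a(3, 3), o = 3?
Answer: 784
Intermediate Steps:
a(w, U) = 13 - w (a(w, U) = 8 - (w - 1*5) = 8 - (w - 5) = 8 - (-5 + w) = 8 + (5 - w) = 13 - w)
F = 30 (F = 3*(13 - 1*3) = 3*(13 - 3) = 3*10 = 30)
L(x) = √(30 + x) (L(x) = √(x + 30) = √(30 + x))
L(-2)⁴ = (√(30 - 2))⁴ = (√28)⁴ = (2*√7)⁴ = 784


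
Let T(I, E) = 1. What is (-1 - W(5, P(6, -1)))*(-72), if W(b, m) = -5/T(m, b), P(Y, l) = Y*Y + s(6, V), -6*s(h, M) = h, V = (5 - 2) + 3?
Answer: -288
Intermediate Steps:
V = 6 (V = 3 + 3 = 6)
s(h, M) = -h/6
P(Y, l) = -1 + Y² (P(Y, l) = Y*Y - ⅙*6 = Y² - 1 = -1 + Y²)
W(b, m) = -5 (W(b, m) = -5/1 = -5*1 = -5)
(-1 - W(5, P(6, -1)))*(-72) = (-1 - 1*(-5))*(-72) = (-1 + 5)*(-72) = 4*(-72) = -288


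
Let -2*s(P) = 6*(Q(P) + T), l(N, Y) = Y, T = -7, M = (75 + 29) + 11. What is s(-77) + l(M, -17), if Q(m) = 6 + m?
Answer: 217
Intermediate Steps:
M = 115 (M = 104 + 11 = 115)
s(P) = 3 - 3*P (s(P) = -3*((6 + P) - 7) = -3*(-1 + P) = -(-6 + 6*P)/2 = 3 - 3*P)
s(-77) + l(M, -17) = (3 - 3*(-77)) - 17 = (3 + 231) - 17 = 234 - 17 = 217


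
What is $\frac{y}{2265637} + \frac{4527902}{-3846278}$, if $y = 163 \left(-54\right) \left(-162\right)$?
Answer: $- \frac{2387041096351}{4357134874543} \approx -0.54785$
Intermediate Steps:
$y = 1425924$ ($y = \left(-8802\right) \left(-162\right) = 1425924$)
$\frac{y}{2265637} + \frac{4527902}{-3846278} = \frac{1425924}{2265637} + \frac{4527902}{-3846278} = 1425924 \cdot \frac{1}{2265637} + 4527902 \left(- \frac{1}{3846278}\right) = \frac{1425924}{2265637} - \frac{2263951}{1923139} = - \frac{2387041096351}{4357134874543}$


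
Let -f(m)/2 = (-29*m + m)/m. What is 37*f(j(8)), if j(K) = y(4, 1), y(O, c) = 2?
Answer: 2072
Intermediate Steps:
j(K) = 2
f(m) = 56 (f(m) = -2*(-29*m + m)/m = -2*(-28*m)/m = -2*(-28) = 56)
37*f(j(8)) = 37*56 = 2072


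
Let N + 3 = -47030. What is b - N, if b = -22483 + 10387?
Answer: 34937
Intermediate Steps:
N = -47033 (N = -3 - 47030 = -47033)
b = -12096
b - N = -12096 - 1*(-47033) = -12096 + 47033 = 34937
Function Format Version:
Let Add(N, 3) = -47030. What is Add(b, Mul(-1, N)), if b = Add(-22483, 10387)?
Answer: 34937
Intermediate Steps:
N = -47033 (N = Add(-3, -47030) = -47033)
b = -12096
Add(b, Mul(-1, N)) = Add(-12096, Mul(-1, -47033)) = Add(-12096, 47033) = 34937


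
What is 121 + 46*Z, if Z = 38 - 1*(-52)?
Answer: 4261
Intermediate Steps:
Z = 90 (Z = 38 + 52 = 90)
121 + 46*Z = 121 + 46*90 = 121 + 4140 = 4261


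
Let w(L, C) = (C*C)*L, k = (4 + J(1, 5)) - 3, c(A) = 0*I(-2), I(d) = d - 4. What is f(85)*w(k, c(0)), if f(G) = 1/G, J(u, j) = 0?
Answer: 0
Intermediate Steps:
I(d) = -4 + d
c(A) = 0 (c(A) = 0*(-4 - 2) = 0*(-6) = 0)
k = 1 (k = (4 + 0) - 3 = 4 - 3 = 1)
w(L, C) = L*C**2 (w(L, C) = C**2*L = L*C**2)
f(85)*w(k, c(0)) = (1*0**2)/85 = (1*0)/85 = (1/85)*0 = 0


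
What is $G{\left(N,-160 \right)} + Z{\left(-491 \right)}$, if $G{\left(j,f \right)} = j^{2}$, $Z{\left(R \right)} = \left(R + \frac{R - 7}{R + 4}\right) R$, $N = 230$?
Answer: $\frac{142924229}{487} \approx 2.9348 \cdot 10^{5}$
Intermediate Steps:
$Z{\left(R \right)} = R \left(R + \frac{-7 + R}{4 + R}\right)$ ($Z{\left(R \right)} = \left(R + \frac{-7 + R}{4 + R}\right) R = R \left(R + \frac{-7 + R}{4 + R}\right)$)
$G{\left(N,-160 \right)} + Z{\left(-491 \right)} = 230^{2} - \frac{491 \left(-7 + \left(-491\right)^{2} + 5 \left(-491\right)\right)}{4 - 491} = 52900 - \frac{491 \left(-7 + 241081 - 2455\right)}{-487} = 52900 - \left(- \frac{491}{487}\right) 238619 = 52900 + \frac{117161929}{487} = \frac{142924229}{487}$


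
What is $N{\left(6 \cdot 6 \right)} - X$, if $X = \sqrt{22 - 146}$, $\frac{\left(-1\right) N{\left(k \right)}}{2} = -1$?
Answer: $2 - 2 i \sqrt{31} \approx 2.0 - 11.136 i$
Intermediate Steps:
$N{\left(k \right)} = 2$ ($N{\left(k \right)} = \left(-2\right) \left(-1\right) = 2$)
$X = 2 i \sqrt{31}$ ($X = \sqrt{-124} = 2 i \sqrt{31} \approx 11.136 i$)
$N{\left(6 \cdot 6 \right)} - X = 2 - 2 i \sqrt{31}$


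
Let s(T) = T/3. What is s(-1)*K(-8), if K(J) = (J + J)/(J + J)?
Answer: -⅓ ≈ -0.33333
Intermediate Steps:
s(T) = T/3 (s(T) = T*(⅓) = T/3)
K(J) = 1 (K(J) = (2*J)/((2*J)) = (2*J)*(1/(2*J)) = 1)
s(-1)*K(-8) = ((⅓)*(-1))*1 = -⅓*1 = -⅓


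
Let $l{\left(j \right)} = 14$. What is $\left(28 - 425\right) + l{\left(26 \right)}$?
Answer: $-383$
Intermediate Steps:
$\left(28 - 425\right) + l{\left(26 \right)} = \left(28 - 425\right) + 14 = -397 + 14 = -383$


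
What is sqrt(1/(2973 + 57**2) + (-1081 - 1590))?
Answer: I*sqrt(103403175342)/6222 ≈ 51.682*I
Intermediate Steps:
sqrt(1/(2973 + 57**2) + (-1081 - 1590)) = sqrt(1/(2973 + 3249) - 2671) = sqrt(1/6222 - 2671) = sqrt(-16618961/6222) = I*sqrt(103403175342)/6222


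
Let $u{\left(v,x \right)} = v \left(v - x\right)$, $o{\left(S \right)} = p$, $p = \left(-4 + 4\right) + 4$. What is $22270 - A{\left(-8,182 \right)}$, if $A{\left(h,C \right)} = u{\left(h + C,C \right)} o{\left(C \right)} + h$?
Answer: $27846$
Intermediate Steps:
$p = 4$ ($p = 0 + 4 = 4$)
$o{\left(S \right)} = 4$
$A{\left(h,C \right)} = h + 4 h \left(C + h\right)$ ($A{\left(h,C \right)} = \left(h + C\right) \left(\left(h + C\right) - C\right) 4 + h = \left(C + h\right) \left(\left(C + h\right) - C\right) 4 + h = \left(C + h\right) h 4 + h = h \left(C + h\right) 4 + h = 4 h \left(C + h\right) + h = h + 4 h \left(C + h\right)$)
$22270 - A{\left(-8,182 \right)} = 22270 - - 8 \left(1 + 4 \cdot 182 + 4 \left(-8\right)\right) = 22270 - - 8 \left(1 + 728 - 32\right) = 22270 - \left(-8\right) 697 = 22270 - -5576 = 22270 + 5576 = 27846$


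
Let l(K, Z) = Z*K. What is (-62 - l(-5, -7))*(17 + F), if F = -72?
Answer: 5335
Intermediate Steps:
l(K, Z) = K*Z
(-62 - l(-5, -7))*(17 + F) = (-62 - (-5)*(-7))*(17 - 72) = (-62 - 1*35)*(-55) = (-62 - 35)*(-55) = -97*(-55) = 5335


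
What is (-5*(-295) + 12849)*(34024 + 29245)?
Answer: 906265156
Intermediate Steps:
(-5*(-295) + 12849)*(34024 + 29245) = (1475 + 12849)*63269 = 14324*63269 = 906265156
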